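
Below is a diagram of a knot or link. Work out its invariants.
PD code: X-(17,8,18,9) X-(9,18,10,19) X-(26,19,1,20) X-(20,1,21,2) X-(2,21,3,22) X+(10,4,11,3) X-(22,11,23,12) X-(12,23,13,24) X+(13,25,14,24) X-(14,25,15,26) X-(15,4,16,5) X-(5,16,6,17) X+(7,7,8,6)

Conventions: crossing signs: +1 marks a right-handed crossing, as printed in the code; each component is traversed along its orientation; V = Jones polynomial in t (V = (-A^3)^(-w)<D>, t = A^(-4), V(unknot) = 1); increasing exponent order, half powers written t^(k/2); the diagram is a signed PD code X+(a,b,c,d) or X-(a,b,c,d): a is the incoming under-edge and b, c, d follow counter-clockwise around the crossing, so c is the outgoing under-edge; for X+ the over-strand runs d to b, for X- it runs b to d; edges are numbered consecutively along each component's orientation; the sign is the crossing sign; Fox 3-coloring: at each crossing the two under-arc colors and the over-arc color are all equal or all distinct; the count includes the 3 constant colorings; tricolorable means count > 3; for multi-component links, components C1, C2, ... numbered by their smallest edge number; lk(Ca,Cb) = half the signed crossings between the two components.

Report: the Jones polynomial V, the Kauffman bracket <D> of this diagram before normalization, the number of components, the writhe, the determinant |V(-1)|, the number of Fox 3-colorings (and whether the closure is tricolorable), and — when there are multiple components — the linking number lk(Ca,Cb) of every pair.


V(t) = -t^-12 + 3t^-11 - 5t^-10 + 6t^-9 - 7t^-8 + 6t^-7 - 5t^-6 + 4t^-5 - t^-4 + t^-3
bracket: -A^-9 + A^-5 - 4A^-1 + 5A^3 - 6A^7 + 7A^11 - 6A^15 + 5A^19 - 3A^23 + A^27, w = -7
1 component, writhe -7, over 13 crossings
det 39, colorings 9 of 3^13 — tricolorable
observation: the span of V is 9, forcing >= 9 crossings in any diagram


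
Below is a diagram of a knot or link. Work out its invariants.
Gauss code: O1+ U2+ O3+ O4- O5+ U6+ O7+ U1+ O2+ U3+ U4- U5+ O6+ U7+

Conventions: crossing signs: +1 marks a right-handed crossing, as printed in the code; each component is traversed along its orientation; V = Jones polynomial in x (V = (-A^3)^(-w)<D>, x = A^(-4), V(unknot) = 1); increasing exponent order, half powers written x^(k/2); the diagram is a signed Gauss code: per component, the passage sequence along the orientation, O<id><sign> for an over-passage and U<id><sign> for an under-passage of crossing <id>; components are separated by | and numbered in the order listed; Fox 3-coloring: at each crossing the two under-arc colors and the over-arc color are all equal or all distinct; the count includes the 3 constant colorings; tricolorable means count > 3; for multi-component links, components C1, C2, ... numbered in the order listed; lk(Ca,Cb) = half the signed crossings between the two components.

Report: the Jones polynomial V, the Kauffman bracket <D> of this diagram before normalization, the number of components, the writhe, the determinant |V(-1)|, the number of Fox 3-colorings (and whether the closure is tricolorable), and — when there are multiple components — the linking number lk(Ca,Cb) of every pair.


Jones polynomial: V(x) = x^2 + x^4 - x^5 + x^6 - x^7
<D> = A^-13 - A^-9 + A^-5 - A^-1 - A^7; writhe +5
components 1, writhe +5 (7 crossings)
3-colorings: 3 of 3^7, det 5 — not tricolorable
note: |V(-1)| = 5: so not tricolorable, since 3 does not divide 5


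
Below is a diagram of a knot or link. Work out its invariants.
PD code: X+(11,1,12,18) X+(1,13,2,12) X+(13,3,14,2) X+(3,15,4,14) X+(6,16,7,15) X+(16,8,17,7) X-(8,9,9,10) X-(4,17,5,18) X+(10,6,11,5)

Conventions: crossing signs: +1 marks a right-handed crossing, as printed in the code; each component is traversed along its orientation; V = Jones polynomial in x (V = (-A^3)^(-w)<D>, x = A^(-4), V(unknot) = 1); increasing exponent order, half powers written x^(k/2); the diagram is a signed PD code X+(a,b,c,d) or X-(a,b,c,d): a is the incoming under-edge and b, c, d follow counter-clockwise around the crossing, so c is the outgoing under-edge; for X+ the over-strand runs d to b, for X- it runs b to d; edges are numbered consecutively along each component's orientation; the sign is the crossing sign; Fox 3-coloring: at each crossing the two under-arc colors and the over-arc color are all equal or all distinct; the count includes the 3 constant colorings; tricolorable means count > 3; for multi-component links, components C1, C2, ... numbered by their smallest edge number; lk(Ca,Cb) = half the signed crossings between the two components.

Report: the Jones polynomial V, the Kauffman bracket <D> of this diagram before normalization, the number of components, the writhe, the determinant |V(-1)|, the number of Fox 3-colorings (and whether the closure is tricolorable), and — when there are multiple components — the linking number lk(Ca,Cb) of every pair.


V = x^2 - x^3 + 3x^4 - 3x^5 + 3x^6 - 3x^7 + 2x^8 - x^9
<D> = A^-21 - 2A^-17 + 3A^-13 - 3A^-9 + 3A^-5 - 3A^-1 + A^3 - A^7 (w = +5)
1 component over 9 crossings, w = +5
3 Fox colorings among 3^9, |V(-1)| = 17: not tricolorable
why: the span of V is 7, forcing >= 7 crossings in any diagram


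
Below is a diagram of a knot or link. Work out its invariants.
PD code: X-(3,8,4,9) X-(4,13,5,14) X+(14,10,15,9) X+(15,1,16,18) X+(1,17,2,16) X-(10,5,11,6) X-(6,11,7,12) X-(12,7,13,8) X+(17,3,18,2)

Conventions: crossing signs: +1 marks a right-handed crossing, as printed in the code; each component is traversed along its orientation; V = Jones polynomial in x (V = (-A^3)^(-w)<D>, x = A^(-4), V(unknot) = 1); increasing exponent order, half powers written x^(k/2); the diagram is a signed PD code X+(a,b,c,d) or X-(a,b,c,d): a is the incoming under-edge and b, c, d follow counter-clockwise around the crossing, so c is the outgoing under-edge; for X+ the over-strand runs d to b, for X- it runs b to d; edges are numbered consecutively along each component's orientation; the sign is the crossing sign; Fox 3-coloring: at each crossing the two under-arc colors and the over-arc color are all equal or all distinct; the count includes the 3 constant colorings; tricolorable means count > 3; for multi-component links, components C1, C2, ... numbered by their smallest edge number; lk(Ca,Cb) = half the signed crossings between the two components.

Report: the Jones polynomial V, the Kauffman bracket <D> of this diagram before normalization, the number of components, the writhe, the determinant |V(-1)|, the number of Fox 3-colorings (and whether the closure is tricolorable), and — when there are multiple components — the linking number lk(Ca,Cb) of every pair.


Jones polynomial: V(x) = -x^-3 + x^-2 - x^-1 + 3 - x + x^2 - x^3
<D> = A^-15 - A^-11 + A^-7 - 3A^-3 + A - A^5 + A^9; writhe -1
components 1, writhe -1 (9 crossings)
3-colorings: 27 of 3^9, det 9 — tricolorable
note: the span of V is 6, forcing >= 6 crossings in any diagram


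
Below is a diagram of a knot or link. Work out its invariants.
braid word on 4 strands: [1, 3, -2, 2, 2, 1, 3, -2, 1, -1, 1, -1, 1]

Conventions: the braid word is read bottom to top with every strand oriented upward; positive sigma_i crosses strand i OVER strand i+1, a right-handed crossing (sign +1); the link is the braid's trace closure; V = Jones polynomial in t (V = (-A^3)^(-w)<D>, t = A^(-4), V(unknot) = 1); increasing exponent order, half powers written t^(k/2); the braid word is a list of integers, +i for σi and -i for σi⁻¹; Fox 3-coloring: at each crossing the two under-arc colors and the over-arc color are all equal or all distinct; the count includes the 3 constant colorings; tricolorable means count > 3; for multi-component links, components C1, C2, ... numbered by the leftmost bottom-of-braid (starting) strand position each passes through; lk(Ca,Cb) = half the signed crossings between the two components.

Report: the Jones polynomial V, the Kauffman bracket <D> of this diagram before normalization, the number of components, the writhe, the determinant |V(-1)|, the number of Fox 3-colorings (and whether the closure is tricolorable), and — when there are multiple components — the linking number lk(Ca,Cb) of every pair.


V = t - t^2 + 2t^3 - t^4 + t^5 - t^6
<D> = A^-9 - A^-5 + A^-1 - 2A^3 + A^7 - A^11 (w = +5)
1 component over 13 crossings, w = +5
3 Fox colorings among 3^13, |V(-1)| = 7: not tricolorable
why: the word shrinks to σ1 σ3 σ2 σ1 σ3 σ2⁻¹ σ1 after cancelling


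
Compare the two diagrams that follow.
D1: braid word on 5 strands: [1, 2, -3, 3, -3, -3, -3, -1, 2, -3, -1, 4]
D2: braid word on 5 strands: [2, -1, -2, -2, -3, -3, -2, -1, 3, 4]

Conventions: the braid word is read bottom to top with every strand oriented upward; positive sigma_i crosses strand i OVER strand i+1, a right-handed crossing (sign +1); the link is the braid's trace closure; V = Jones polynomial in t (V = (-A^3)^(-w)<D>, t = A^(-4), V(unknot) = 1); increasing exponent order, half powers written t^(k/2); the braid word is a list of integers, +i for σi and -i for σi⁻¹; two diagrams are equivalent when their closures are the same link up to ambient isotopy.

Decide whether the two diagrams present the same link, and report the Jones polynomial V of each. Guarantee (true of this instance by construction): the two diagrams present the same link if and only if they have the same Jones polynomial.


equivalent: no
V(D1) = t^-5 - 2t^-4 + 2t^-3 - 2t^-2 + 2t^-1 - 1 + t  (w -2, c 12, <D> = A^-10 - A^-6 + 2A^-2 - 2A^2 + 2A^6 - 2A^10 + A^14)
D2 (bracket A^-8 - 2A^-4 + 3 - 2A^4 + 3A^8 - 2A^12 + A^16 - A^20; 10 crossings at w = -4): V = -t^-8 + t^-7 - 2t^-6 + 3t^-5 - 2t^-4 + 3t^-3 - 2t^-2 + t^-1
why: comparing 2 Jones polynomials yields 2 groups


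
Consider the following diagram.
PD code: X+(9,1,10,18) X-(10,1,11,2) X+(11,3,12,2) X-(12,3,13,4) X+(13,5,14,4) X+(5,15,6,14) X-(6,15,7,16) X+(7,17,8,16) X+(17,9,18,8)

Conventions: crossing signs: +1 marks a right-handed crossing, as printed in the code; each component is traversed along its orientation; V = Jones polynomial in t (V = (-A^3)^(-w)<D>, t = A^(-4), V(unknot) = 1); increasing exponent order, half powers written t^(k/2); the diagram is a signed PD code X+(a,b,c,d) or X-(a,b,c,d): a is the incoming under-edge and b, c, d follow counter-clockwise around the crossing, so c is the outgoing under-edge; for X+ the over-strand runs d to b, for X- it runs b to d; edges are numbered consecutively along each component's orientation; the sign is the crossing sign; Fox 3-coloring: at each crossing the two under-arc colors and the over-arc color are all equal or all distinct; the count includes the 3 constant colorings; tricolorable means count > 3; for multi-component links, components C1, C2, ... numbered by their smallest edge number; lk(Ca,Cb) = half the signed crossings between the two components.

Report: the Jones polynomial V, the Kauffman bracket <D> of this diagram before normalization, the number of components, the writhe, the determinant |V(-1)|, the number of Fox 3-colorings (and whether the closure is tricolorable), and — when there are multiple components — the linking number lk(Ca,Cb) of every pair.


Jones polynomial: V(t) = t + t^3 - t^4
<D> = A^-7 - A^-3 - A^5; writhe +3
components 1, writhe +3 (9 crossings)
3-colorings: 9 of 3^9, det 3 — tricolorable
note: w = +3 shifts under R1 moves; the (-A^3)^(-3) factor cancels that in V


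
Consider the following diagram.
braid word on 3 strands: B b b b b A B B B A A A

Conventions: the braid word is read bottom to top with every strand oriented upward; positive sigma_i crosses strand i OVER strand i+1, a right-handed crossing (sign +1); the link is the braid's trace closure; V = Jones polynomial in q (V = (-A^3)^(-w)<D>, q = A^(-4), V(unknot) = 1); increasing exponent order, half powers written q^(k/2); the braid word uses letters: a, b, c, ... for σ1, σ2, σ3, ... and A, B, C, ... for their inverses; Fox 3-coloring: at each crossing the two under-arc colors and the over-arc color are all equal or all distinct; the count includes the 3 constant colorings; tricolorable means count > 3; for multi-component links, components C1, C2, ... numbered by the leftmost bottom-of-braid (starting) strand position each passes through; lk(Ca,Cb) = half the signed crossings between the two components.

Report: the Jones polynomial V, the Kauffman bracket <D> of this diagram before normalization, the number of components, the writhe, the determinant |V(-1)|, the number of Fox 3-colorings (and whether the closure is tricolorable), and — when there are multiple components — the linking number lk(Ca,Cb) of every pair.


V(q) = -q^-8 + 2q^-7 - 3q^-6 + 4q^-5 - 5q^-4 + 5q^-3 - 3q^-2 + 3q^-1 - 1
bracket: -A^-12 + 3A^-8 - 3A^-4 + 5 - 5A^4 + 4A^8 - 3A^12 + 2A^16 - A^20, w = -4
1 component, writhe -4, over 12 crossings
det 27, colorings 9 of 3^12 — tricolorable
observation: |V(-1)| = 27: so tricolorable, since 3 divides 27


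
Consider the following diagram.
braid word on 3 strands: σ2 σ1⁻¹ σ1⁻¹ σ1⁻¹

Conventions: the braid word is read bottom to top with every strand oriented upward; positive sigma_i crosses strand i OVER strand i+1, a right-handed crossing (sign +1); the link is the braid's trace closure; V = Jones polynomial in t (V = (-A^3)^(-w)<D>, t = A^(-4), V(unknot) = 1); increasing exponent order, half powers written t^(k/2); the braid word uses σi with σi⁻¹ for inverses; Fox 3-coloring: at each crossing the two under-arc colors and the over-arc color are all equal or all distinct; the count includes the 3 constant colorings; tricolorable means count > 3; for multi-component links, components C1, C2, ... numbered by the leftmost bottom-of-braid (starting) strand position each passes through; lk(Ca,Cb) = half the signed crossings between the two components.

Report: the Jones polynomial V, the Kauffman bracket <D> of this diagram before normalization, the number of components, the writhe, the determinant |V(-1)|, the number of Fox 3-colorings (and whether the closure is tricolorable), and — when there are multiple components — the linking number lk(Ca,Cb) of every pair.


Jones polynomial: V(t) = -t^-4 + t^-3 + t^-1
<D> = A^-2 + A^6 - A^10; writhe -2
components 1, writhe -2 (4 crossings)
3-colorings: 9 of 3^4, det 3 — tricolorable
note: w = -2 shifts under R1 moves; the (-A^3)^(2) factor cancels that in V


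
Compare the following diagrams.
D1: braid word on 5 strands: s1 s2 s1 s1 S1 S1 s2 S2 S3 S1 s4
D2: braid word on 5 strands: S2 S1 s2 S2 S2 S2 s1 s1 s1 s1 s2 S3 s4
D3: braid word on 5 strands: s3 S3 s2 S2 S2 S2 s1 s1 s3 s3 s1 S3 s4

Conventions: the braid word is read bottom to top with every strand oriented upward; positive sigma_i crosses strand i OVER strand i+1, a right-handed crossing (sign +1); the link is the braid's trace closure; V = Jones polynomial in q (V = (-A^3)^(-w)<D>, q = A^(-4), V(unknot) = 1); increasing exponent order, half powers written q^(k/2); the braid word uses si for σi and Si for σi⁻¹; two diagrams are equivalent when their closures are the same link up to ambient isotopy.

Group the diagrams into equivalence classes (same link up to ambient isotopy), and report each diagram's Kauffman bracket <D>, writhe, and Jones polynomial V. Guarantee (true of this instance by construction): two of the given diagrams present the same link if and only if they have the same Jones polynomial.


equivalence classes: {D1} | {D2, D3}
D1 (bracket A + A^5; 11 crossings at w = +1): V = -q^(-1/2) - q^(1/2)
V(D2) = -q^(-3/2) - 2q^(1/2) + q^(3/2) - q^(5/2) + q^(7/2)  [13 crossings, <D> = -A^-11 + A^-7 - A^-3 + 2A + A^9, w = +1]
V(D3) = -q^(-3/2) - 2q^(1/2) + q^(3/2) - q^(5/2) + q^(7/2)  (w +3, c 13, <D> = -A^-5 + A^-1 - A^3 + 2A^7 + A^15)
observation: 2 classes among 3 diagrams; unequal V(q) rules out equality


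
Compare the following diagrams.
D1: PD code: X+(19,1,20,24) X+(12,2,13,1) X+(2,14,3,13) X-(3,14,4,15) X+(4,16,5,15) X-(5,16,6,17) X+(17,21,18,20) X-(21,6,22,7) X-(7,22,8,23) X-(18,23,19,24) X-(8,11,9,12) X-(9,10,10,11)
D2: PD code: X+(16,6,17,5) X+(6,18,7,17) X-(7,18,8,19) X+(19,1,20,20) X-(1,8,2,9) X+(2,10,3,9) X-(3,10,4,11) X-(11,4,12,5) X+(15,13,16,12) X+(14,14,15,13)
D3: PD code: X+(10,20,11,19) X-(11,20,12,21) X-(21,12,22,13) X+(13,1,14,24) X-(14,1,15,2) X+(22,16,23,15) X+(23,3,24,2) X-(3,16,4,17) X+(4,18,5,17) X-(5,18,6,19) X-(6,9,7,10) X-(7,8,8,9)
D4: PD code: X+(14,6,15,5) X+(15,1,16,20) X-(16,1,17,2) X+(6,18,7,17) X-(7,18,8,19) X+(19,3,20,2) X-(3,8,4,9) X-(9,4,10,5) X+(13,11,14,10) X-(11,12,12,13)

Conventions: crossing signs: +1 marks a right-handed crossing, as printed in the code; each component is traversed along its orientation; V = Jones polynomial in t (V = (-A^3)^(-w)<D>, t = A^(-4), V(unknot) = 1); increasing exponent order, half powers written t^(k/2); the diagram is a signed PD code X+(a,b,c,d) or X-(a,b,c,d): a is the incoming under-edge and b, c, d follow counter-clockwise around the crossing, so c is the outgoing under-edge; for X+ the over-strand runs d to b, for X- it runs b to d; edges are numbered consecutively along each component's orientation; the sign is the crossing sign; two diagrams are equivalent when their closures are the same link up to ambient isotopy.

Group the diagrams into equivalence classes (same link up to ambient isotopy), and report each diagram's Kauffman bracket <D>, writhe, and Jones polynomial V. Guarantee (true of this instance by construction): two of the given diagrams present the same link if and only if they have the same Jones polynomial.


equivalence classes: {D1, D2, D3, D4}
D1 (bracket A^-6; 12 crossings at w = -2): V = 1
V(D2) = 1  [10 crossings, <D> = A^6, w = +2]
V(D3) = 1  (w -2, c 12, <D> = A^-6)
V(D4) = 1  (w 0, c 10, <D> = 1)
key observation: all 4 diagrams share one V(t), hence one class


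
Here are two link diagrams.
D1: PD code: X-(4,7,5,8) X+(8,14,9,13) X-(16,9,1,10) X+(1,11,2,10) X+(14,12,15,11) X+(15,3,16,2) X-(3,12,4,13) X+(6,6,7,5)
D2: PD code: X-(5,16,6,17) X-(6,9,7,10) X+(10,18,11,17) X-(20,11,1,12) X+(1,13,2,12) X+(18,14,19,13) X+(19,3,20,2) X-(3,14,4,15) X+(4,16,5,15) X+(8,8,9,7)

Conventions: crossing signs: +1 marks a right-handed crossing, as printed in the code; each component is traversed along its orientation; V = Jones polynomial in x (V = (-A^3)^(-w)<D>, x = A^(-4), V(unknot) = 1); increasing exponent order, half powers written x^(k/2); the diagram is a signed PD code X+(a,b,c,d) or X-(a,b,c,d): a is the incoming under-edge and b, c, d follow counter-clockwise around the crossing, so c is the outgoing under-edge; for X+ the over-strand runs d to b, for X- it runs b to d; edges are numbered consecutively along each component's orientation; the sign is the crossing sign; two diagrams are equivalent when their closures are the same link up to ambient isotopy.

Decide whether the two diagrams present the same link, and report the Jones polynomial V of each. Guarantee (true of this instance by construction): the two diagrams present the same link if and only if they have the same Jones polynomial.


equivalent: yes
D1 (bracket A^6; 8 crossings at w = +2): V = 1
V(D2) = 1  [10 crossings, <D> = A^6, w = +2]
observation: one V(x) for all 2 diagrams — one class (guaranteed)


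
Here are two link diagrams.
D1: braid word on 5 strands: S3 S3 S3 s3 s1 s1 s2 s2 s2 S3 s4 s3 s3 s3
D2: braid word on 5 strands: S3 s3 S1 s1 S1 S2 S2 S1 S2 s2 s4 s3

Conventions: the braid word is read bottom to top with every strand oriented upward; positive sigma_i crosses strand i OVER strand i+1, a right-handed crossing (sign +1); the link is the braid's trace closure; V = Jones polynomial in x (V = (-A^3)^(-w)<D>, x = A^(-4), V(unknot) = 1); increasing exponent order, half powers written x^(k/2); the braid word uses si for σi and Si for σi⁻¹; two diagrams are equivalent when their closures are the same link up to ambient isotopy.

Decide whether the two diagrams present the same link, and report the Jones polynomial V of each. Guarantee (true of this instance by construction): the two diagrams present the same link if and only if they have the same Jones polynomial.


equivalent: no
D1 (bracket -A^-10 + A^2 + 2A^6 + A^10 + A^14; 14 crossings at w = +6): V = x + x^2 + 2x^3 + x^4 - x^7
D2 (bracket A^-2 + 2A^6 + A^14; 12 crossings at w = -2): V = x^-5 + 2x^-3 + x^-1
key observation: 2 values of V(x) split the 2 diagrams


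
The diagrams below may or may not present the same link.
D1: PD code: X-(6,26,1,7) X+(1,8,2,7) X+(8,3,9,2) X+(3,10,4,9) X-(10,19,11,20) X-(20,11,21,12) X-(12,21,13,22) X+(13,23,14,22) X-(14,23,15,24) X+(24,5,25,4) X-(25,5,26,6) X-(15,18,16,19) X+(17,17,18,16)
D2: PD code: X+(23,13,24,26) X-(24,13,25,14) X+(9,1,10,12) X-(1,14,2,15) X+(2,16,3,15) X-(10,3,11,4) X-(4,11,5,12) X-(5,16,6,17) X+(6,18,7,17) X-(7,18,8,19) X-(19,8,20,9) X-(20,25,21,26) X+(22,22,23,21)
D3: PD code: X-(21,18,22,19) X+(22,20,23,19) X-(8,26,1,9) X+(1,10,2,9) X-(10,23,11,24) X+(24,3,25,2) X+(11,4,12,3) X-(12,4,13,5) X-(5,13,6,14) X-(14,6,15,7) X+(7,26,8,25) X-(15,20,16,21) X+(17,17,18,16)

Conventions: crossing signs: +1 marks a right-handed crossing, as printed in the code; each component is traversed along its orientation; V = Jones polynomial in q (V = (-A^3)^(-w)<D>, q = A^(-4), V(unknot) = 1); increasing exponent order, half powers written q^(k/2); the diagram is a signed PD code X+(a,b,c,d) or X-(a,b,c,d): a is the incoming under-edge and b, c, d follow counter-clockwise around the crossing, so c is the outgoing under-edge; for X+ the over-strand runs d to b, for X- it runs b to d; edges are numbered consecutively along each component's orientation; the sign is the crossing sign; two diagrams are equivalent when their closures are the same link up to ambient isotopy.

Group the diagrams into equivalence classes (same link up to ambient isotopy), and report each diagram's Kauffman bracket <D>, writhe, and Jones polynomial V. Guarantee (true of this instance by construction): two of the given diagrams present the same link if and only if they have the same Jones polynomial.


grouping into links: {D1} | {D2} | {D3}
V(D1) = q^(-7/2) - q^(-5/2) + q^(-3/2) - 2q^(-1/2) - q^(3/2)  (w -1, c 13, <D> = A^-9 + 2A^-1 - A^3 + A^7 - A^11)
D2 (bracket A^-7 + A; 13 crossings at w = -3): V = -q^(-5/2) - q^(-1/2)
V(D3) = q^(-7/2) - 2q^(-5/2) + q^(-3/2) - 2q^(-1/2) + q^(1/2) - q^(3/2)  (w -1, c 13, <D> = A^-9 - A^-5 + 2A^-1 - A^3 + 2A^7 - A^11)
key observation: 3 values of V(q) split the 3 diagrams


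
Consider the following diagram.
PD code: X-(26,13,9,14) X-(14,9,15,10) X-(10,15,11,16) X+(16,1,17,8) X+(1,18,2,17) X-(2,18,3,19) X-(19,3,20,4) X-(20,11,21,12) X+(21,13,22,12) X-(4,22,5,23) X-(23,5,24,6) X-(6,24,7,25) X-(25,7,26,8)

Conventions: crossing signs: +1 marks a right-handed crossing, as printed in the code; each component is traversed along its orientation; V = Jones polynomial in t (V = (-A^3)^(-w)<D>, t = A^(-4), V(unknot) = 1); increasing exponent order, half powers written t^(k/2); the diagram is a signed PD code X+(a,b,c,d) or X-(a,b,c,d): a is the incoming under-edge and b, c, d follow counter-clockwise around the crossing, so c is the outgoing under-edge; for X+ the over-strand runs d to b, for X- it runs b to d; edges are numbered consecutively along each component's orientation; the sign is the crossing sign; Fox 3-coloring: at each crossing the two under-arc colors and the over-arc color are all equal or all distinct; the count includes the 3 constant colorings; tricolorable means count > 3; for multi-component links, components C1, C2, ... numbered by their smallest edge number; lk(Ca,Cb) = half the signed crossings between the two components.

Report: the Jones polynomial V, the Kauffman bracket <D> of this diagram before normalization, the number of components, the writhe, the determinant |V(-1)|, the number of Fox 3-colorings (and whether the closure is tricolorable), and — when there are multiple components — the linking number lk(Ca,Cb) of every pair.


Jones polynomial: V(t) = t^(-19/2) - 2t^(-17/2) + 2t^(-15/2) - 2t^(-13/2) + 2t^(-11/2) - 2t^(-9/2) - t^(-5/2)
<D> = A^-11 + 2A^-3 - 2A + 2A^5 - 2A^9 + 2A^13 - A^17; writhe -7
components 2, writhe -7 (13 crossings)
linking number lk(C1,C2) = -2
3-colorings: 9 of 3^13, det 12 — tricolorable
note: the span of V is 7, within the link bound 13 + 2 - 1


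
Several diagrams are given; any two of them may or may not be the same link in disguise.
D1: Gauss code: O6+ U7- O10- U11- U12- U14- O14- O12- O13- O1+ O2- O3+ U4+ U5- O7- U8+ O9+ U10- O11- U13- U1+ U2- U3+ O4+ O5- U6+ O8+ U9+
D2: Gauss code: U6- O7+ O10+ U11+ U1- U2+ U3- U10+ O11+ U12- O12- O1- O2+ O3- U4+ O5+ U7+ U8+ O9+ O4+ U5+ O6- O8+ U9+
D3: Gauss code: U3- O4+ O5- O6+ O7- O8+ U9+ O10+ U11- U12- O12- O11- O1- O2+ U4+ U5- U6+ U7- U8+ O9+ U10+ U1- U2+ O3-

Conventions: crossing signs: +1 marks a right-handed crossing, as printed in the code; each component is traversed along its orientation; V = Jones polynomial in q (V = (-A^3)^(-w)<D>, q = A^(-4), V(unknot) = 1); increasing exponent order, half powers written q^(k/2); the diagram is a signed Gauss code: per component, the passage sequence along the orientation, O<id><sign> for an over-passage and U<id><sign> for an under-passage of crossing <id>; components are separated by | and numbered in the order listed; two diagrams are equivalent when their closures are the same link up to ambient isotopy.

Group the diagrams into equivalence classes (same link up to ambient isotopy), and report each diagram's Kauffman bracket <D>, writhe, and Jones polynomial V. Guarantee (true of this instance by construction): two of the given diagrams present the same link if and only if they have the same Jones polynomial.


equivalence classes: {D1} | {D2} | {D3}
D1 (bracket -A^-18 + 2A^-14 - 2A^-10 + 3A^-6 - 2A^-2 + 2A^2 - A^6; 14 crossings at w = -2): V = -q^-3 + 2q^-2 - 2q^-1 + 3 - 2q + 2q^2 - q^3
V(D2) = q - q^2 + 2q^3 - q^4 + q^5 - q^6  (w +4, c 12, <D> = -A^-12 + A^-8 - A^-4 + 2 - A^4 + A^8)
V(D3) = q + q^3 - q^4  (w 0, c 12, <D> = -A^-16 + A^-12 + A^-4)
observation: 3 values of V(q) split the 3 diagrams


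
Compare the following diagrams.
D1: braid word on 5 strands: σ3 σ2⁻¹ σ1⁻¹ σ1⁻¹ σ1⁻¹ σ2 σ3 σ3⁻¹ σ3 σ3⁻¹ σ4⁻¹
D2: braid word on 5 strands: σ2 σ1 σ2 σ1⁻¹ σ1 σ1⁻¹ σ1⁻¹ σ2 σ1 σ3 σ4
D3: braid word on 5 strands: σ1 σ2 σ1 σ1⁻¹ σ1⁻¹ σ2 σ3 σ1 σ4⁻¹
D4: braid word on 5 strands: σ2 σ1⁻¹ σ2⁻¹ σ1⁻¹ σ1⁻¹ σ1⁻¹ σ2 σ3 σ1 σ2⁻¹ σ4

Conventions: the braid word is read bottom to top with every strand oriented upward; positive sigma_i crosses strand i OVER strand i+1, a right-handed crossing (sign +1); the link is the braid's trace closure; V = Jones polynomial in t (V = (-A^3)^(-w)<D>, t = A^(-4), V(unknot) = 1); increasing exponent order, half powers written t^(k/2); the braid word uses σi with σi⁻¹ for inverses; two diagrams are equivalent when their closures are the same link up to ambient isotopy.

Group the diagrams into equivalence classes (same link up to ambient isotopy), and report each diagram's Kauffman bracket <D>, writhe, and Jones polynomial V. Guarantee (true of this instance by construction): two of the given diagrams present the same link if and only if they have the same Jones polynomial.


equivalence classes: {D1, D4} | {D2, D3}
D1 (bracket A^-7 + A^-3 + A - A^9; 11 crossings at w = -3): V = t^(-9/2) - t^(-5/2) - t^(-3/2) - t^(-1/2)
V(D2) = -t^(1/2) + t^(3/2) - t^(5/2) - t^(9/2)  [11 crossings, <D> = A^-3 + A^5 - A^9 + A^13, w = +5]
V(D3) = -t^(1/2) + t^(3/2) - t^(5/2) - t^(9/2)  [9 crossings, <D> = A^-9 + A^-1 - A^3 + A^7, w = +3]
V(D4) = t^(-9/2) - t^(-5/2) - t^(-3/2) - t^(-1/2)  (w -1, c 11, <D> = A^-1 + A^3 + A^7 - A^15)
key observation: V(t) takes 2 values over 4 diagrams, fixing the grouping


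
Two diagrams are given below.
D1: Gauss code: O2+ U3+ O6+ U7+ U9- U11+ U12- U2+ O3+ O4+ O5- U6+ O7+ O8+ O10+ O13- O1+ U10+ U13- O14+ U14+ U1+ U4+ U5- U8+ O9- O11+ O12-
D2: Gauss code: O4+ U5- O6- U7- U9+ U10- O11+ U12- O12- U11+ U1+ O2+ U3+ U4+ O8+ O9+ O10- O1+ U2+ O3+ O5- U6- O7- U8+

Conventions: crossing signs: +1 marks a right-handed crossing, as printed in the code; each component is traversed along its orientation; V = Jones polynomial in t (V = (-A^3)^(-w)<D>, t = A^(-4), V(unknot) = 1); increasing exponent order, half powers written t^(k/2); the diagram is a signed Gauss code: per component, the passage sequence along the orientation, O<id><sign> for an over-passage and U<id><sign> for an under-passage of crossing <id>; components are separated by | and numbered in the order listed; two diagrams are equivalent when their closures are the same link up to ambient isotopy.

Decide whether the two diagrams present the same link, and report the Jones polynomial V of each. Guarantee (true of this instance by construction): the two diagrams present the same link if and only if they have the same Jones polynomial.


equivalent: no
D1 (bracket -A^2 + A^6 + A^14; 14 crossings at w = +6): V = t + t^3 - t^4
V(D2) = -t^-1 + 2 - t + 2t^2 - t^3 + t^4 - t^5  [12 crossings, <D> = -A^-14 + A^-10 - A^-6 + 2A^-2 - A^2 + 2A^6 - A^10, w = +2]
observation: 2 values of V(t) split the 2 diagrams


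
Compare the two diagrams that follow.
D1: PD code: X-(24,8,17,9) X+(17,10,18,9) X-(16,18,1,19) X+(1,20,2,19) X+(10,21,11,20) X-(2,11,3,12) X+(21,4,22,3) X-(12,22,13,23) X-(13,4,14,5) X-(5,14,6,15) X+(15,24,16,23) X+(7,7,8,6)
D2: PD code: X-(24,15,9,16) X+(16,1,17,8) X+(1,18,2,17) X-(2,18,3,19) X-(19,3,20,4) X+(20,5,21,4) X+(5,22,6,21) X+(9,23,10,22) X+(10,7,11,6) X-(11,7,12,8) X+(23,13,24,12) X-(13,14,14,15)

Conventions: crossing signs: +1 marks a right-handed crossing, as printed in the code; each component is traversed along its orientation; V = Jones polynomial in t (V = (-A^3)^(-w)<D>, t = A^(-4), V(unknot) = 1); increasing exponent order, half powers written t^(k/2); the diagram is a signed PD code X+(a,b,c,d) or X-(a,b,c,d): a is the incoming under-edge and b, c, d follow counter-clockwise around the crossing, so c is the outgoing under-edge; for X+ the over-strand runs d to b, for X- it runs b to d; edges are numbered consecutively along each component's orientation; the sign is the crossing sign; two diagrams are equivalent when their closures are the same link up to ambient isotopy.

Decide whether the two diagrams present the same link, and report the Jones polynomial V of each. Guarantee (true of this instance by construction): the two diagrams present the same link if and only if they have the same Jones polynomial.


equivalent: no
D1 (bracket -A^-6 - 2A^2 + A^6 - A^10 + A^14; 12 crossings at w = 0): V = t^(-7/2) - t^(-5/2) + t^(-3/2) - 2t^(-1/2) - t^(3/2)
D2 (bracket -A^-4 - A^4; 12 crossings at w = +2): V = -t^(1/2) - t^(5/2)
key observation: V(t) takes 2 values over 2 diagrams, fixing the grouping


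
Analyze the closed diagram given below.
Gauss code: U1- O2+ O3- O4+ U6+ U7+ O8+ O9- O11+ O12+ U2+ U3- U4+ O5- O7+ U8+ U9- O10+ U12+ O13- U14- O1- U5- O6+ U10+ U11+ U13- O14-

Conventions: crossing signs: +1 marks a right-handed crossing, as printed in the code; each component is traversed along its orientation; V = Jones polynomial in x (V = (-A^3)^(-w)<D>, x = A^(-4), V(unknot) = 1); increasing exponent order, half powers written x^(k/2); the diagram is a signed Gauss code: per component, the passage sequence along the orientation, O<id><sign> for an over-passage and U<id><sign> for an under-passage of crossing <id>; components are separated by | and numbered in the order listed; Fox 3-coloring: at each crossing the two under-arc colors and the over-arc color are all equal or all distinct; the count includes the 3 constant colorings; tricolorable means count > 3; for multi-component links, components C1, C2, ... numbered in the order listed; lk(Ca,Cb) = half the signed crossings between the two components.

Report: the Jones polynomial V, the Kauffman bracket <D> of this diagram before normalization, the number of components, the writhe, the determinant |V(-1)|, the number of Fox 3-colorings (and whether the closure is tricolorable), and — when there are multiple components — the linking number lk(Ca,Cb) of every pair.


V = -x^-1 + 2 - x + 2x^2 - x^3 + x^4 - x^5
<D> = -A^-14 + A^-10 - A^-6 + 2A^-2 - A^2 + 2A^6 - A^10 (w = +2)
1 component over 14 crossings, w = +2
9 Fox colorings among 3^14, |V(-1)| = 9: tricolorable
why: w = +2 shifts under R1 moves; the (-A^3)^(-2) factor cancels that in V


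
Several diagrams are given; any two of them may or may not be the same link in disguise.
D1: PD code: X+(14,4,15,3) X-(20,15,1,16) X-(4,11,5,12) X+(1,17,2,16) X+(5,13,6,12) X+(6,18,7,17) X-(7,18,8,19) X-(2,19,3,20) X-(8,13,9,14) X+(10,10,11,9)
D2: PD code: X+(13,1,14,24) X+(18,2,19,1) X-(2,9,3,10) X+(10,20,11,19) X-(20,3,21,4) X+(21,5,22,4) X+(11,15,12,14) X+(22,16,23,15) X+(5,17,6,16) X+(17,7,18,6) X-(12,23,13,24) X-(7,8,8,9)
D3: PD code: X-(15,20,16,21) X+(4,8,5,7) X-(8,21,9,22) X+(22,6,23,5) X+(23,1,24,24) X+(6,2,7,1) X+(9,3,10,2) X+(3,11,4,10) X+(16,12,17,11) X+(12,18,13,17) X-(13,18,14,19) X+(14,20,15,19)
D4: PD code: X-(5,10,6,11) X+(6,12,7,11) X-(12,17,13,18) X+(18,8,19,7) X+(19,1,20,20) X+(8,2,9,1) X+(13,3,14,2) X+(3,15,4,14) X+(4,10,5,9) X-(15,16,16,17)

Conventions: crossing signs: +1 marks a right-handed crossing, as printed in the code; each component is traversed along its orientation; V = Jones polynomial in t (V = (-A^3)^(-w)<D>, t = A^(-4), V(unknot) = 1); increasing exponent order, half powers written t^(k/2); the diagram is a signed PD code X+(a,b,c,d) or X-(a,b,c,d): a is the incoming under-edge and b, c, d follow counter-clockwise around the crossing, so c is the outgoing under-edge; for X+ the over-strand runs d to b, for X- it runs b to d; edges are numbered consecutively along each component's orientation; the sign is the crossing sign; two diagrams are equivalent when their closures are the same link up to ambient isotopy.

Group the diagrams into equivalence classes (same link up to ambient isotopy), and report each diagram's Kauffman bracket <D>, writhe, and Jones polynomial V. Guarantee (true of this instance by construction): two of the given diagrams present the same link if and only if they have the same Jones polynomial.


classes: {D1} | {D2, D3, D4}
V(D1) = 1  [10 crossings, <D> = 1, w = 0]
D2 (bracket -A^-12 + A^-8 - A^-4 + 2 - A^4 + A^8; 12 crossings at w = +4): V = t - t^2 + 2t^3 - t^4 + t^5 - t^6
D3 (bracket -A^-6 + A^-2 - A^2 + 2A^6 - A^10 + A^14; 12 crossings at w = +6): V = t - t^2 + 2t^3 - t^4 + t^5 - t^6
D4 (bracket -A^-12 + A^-8 - A^-4 + 2 - A^4 + A^8; 10 crossings at w = +4): V = t - t^2 + 2t^3 - t^4 + t^5 - t^6
insight: 2 classes among 4 diagrams; unequal V(t) rules out equality


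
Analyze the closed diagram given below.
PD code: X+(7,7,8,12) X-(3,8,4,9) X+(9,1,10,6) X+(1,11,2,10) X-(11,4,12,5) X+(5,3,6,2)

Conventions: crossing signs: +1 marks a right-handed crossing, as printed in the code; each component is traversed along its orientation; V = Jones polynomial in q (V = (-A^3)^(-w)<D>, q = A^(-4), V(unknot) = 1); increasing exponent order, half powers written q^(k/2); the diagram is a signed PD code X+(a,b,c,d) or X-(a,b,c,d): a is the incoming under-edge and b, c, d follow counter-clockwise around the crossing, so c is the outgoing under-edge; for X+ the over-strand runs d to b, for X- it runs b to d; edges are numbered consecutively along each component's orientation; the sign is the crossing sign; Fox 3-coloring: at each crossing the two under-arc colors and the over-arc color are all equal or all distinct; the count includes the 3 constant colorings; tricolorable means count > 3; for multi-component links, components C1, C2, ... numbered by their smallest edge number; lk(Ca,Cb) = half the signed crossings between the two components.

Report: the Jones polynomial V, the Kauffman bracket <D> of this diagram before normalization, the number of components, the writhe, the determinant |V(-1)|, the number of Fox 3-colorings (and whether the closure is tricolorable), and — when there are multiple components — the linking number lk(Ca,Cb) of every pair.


V = -q^(-3/2) + q^(-1/2) - 2q^(1/2) + q^(3/2) - 2q^(5/2) + q^(7/2)
<D> = A^-8 - 2A^-4 + 1 - 2A^4 + A^8 - A^12 (w = +2)
2 components over 6 crossings, w = +2
lk(C1,C2): 0
3 Fox colorings among 3^6, |V(-1)| = 8: not tricolorable
why: every pair of the 2 components has lk = 0


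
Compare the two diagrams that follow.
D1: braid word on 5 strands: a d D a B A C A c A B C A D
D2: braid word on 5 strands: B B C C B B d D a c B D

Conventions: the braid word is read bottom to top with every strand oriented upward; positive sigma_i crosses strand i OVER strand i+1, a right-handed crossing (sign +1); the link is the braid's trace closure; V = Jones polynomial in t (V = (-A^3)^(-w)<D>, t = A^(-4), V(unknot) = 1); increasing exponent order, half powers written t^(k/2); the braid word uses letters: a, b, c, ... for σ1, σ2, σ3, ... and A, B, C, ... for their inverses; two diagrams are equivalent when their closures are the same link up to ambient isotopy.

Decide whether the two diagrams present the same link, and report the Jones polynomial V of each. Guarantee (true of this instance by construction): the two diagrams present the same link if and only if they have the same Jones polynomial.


equivalent: no
V(D1) = -t^-6 + t^-5 - t^-4 + 2t^-3 - t^-2 + t^-1  (w -6, c 14, <D> = A^-14 - A^-10 + 2A^-6 - A^-2 + A^2 - A^6)
D2 (bracket A^-10 - A^-6 + 3A^-2 - 3A^2 + 3A^6 - 3A^10 + 2A^14 - A^18; 12 crossings at w = -6): V = -t^-9 + 2t^-8 - 3t^-7 + 3t^-6 - 3t^-5 + 3t^-4 - t^-3 + t^-2
why: 2 values of V(t) split the 2 diagrams


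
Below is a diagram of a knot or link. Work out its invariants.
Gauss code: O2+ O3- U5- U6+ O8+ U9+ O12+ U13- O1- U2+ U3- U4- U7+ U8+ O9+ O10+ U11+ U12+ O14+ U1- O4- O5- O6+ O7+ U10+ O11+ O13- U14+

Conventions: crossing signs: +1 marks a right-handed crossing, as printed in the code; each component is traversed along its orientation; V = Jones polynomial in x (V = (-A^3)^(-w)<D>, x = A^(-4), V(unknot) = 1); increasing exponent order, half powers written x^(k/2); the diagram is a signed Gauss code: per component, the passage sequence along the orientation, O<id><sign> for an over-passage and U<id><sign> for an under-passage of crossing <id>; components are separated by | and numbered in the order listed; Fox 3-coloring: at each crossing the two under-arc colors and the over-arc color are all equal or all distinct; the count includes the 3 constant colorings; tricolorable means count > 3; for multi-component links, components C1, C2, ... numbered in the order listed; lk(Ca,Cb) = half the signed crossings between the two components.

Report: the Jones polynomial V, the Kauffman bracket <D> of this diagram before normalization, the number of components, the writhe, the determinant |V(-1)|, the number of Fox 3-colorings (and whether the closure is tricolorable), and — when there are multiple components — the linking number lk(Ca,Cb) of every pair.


V(x) = 2x - 2x^2 + 3x^3 - 3x^4 + 2x^5 - 2x^6 + x^7
bracket: A^-16 - 2A^-12 + 2A^-8 - 3A^-4 + 3 - 2A^4 + 2A^8, w = +4
1 component, writhe +4, over 14 crossings
det 15, colorings 9 of 3^14 — tricolorable
observation: |V(-1)| = 15: so tricolorable, since 3 divides 15


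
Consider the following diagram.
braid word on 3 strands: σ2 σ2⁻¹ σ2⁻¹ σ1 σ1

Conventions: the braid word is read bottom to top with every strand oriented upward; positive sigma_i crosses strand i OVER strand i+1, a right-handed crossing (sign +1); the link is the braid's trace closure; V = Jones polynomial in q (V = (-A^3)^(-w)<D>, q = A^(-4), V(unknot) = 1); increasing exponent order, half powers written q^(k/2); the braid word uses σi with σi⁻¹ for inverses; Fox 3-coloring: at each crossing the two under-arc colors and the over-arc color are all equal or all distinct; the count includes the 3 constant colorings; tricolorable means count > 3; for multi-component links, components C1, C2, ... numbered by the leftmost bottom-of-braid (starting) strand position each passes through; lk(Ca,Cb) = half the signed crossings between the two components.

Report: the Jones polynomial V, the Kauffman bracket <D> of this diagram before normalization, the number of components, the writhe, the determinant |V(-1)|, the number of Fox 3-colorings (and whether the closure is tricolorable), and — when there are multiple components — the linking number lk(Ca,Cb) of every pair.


V(q) = -q^(1/2) - q^(5/2)
bracket: A^-7 + A, w = +1
2 components, writhe +1, over 5 crossings
lk(C1,C2) = +1
det 2, colorings 3 of 3^5 — not tricolorable
observation: det 2 = |V(-1)|; not divisible by 3, so not tricolorable
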